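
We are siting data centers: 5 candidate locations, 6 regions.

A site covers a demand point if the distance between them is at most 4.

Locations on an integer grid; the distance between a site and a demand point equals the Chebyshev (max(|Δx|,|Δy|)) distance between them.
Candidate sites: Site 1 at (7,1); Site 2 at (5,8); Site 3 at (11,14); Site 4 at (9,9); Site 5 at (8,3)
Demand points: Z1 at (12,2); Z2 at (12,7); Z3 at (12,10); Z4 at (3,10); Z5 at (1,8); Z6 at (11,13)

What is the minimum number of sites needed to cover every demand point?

Coverage sets (demand points within 4 of each site):
  Site 1: {}
  Site 2: {Z4, Z5}
  Site 3: {Z3, Z6}
  Site 4: {Z2, Z3, Z6}
  Site 5: {Z1, Z2}
No 2 sites suffice: every size-2 union leaves at least one demand point uncovered.
But {Site 2, Site 3, Site 5} covers everything, so the minimum is 3.

3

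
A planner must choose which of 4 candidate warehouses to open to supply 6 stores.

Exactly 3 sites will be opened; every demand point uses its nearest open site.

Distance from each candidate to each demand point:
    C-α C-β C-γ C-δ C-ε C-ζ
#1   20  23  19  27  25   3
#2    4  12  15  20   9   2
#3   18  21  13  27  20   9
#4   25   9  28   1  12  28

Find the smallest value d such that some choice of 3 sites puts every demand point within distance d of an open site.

13

Open {#2, #3, #4}.
  Farthest demand point is C-γ at distance 13 (to #3); all others are ≤ 13.
With {#1, #2, #4} the worst case is 15.
With {#1, #3, #4} the worst case is 18.
No size-3 selection achieves below 13.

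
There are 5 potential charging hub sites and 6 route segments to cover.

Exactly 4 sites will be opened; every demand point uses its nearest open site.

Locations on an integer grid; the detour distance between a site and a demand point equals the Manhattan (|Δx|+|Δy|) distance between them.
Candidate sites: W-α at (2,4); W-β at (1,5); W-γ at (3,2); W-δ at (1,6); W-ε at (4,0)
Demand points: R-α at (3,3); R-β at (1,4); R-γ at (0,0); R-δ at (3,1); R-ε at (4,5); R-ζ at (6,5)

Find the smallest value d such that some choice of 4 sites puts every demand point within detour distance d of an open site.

Open {W-α, W-β, W-γ, W-δ}.
  Farthest demand point is R-γ at detour distance 5 (to W-γ); all others are ≤ 5.
With {W-α, W-β, W-γ, W-ε} the worst case is 5.
With {W-α, W-β, W-δ, W-ε} the worst case is 5.
No size-4 selection achieves below 5.

5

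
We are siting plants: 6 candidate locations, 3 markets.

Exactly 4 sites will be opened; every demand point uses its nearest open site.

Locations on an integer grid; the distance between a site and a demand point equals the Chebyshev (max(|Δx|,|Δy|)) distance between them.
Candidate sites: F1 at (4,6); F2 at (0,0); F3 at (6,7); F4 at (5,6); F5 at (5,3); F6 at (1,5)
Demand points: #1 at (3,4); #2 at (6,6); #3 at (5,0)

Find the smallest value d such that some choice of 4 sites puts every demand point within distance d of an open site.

3

Open {F1, F2, F3, F5}.
  Farthest demand point is #3 at distance 3 (to F5); all others are ≤ 3.
With {F1, F2, F4, F5} the worst case is 3.
With {F1, F2, F5, F6} the worst case is 3.
No size-4 selection achieves below 3.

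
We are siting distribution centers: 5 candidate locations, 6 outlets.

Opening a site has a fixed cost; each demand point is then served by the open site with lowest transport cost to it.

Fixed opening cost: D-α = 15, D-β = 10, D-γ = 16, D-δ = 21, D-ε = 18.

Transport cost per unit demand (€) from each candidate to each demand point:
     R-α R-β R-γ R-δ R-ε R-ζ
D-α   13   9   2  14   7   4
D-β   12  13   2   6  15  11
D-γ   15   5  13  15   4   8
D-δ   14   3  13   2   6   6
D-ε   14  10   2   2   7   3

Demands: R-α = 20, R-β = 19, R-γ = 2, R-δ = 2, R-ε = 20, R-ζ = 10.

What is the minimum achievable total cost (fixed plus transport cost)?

Open {D-β, D-γ, D-δ, D-ε}: assign each demand point to its cheapest open site.
  R-α→D-β 20×12=240, R-β→D-δ 19×3=57, R-γ→D-β 2×2=4, R-δ→D-δ 2×2=4, R-ε→D-γ 20×4=80, R-ζ→D-ε 10×3=30
  transport cost 415, fixed 65 → total 480.
Compare {D-α, D-β, D-γ, D-δ}: transport cost 425 + fixed 62 = 487.
Compare {D-β, D-γ, D-δ}: transport cost 445 + fixed 47 = 492.
Compare {D-α, D-β, D-γ, D-δ, D-ε}: transport cost 415 + fixed 80 = 495.
All other subsets cost ≥ 487. Minimum total cost: 480.

480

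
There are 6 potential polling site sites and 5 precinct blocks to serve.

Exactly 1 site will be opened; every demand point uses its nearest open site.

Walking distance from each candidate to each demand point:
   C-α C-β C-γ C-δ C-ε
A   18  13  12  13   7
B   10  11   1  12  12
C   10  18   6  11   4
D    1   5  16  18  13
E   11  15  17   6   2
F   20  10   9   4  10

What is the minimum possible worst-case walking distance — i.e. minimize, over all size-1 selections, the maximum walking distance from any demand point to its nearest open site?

Open {B}.
  Farthest demand point is C-δ at walking distance 12 (to B); all others are ≤ 12.
With {E} the worst case is 17.
With {A} the worst case is 18.
No size-1 selection achieves below 12.

12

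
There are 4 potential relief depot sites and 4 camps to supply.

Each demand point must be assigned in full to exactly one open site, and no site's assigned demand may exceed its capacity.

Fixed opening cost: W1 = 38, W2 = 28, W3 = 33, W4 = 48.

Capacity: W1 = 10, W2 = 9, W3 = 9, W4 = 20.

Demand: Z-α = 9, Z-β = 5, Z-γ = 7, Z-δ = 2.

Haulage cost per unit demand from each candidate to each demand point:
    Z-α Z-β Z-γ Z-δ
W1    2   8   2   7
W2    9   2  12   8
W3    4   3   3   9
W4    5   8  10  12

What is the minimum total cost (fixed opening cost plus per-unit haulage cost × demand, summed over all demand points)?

Open {W1, W2, W3}; cheapest assignment that respects the capacities:
  W1 (cap 10, load 9): Z-α — cost 9×2 = 18
  W2 (cap 9, load 7): Z-β, Z-δ — cost 5×2 + 2×8 = 26
  W3 (cap 9, load 7): Z-γ — cost 7×3 = 21
  Shipping 65, fixed 99 → total 164.
  Any other capacity-feasible assignment to {W1, W2, W3} ships for at least 65.
Compare {W1, W2, W4}: its best feasible assignment gives total 197.
Compare {W1, W4}: its best feasible assignment gives total 199.
Every other set of open sites that can feasibly serve all demand totals ≥ 197 even under its best assignment. Minimum: 164.

164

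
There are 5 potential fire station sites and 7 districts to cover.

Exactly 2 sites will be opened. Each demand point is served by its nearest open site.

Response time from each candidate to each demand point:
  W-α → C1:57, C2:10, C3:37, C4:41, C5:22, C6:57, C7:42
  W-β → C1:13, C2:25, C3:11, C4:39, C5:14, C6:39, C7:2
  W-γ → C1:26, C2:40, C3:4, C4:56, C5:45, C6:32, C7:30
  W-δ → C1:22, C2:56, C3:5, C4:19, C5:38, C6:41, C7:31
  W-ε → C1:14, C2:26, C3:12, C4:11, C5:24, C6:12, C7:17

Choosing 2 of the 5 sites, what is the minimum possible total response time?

88

Open {W-β, W-ε}.
  C1→W-β 13, C2→W-β 25, C3→W-β 11, C4→W-ε 11, C5→W-β 14, C6→W-ε 12, C7→W-β 2  ⇒ total 88.
Compare {W-α, W-ε}: total 98.
Compare {W-γ, W-ε}: total 108.
No size-2 selection does better; minimum is 88.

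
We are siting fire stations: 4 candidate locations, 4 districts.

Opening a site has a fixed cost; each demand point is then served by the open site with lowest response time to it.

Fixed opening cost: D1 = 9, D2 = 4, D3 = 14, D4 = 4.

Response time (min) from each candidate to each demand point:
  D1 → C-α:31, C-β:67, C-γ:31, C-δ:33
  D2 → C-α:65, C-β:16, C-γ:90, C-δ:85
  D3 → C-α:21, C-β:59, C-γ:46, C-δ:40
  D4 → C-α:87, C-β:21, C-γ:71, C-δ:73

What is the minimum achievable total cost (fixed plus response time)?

124

Open {D1, D2}: assign each demand point to its cheapest open site.
  C-α→D1 31, C-β→D2 16, C-γ→D1 31, C-δ→D1 33
  response time 111, fixed 13 → total 124.
Compare {D1, D2, D3}: response time 101 + fixed 27 = 128.
Compare {D1, D2, D4}: response time 111 + fixed 17 = 128.
Compare {D1, D4}: response time 116 + fixed 13 = 129.
All other subsets cost ≥ 128. Minimum total cost: 124.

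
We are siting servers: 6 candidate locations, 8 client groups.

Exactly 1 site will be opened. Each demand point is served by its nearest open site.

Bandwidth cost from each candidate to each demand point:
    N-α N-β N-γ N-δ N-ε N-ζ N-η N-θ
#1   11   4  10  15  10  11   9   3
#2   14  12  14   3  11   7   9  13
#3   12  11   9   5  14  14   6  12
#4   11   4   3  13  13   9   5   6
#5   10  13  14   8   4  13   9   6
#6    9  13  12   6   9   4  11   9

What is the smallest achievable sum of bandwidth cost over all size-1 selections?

64

Open {#4}.
  N-α→#4 11, N-β→#4 4, N-γ→#4 3, N-δ→#4 13, N-ε→#4 13, N-ζ→#4 9, N-η→#4 5, N-θ→#4 6  ⇒ total 64.
Compare {#1}: total 73.
Compare {#6}: total 73.
No size-1 selection does better; minimum is 64.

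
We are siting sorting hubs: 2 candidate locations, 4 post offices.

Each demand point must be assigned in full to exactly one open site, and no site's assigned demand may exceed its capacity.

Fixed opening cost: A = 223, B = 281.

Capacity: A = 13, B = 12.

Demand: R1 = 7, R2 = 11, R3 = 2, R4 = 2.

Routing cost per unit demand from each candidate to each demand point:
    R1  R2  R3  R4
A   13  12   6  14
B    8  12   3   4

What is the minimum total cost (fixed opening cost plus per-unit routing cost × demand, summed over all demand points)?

Open {A, B}; cheapest assignment that respects the capacities:
  A (cap 13, load 11): R2 — cost 11×12 = 132
  B (cap 12, load 11): R1, R3, R4 — cost 7×8 + 2×3 + 2×4 = 70
  Shipping 202, fixed 504 → total 706.
  Any other capacity-feasible assignment to {A, B} ships for at least 202.
Total demand is 22 and no other set of sites has combined capacity ≥ 22, so {A, B} is the only feasible choice of open sites. Minimum: 706.

706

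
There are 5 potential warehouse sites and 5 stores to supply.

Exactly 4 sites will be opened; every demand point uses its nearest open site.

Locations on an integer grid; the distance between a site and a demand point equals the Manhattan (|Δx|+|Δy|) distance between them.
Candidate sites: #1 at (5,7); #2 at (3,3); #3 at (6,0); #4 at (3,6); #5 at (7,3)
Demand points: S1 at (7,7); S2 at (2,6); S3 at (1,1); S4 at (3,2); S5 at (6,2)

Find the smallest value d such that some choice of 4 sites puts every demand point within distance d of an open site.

Open {#1, #2, #3, #4}.
  Farthest demand point is S3 at distance 4 (to #2); all others are ≤ 4.
With {#1, #2, #3, #5} the worst case is 4.
With {#1, #2, #4, #5} the worst case is 4.
No size-4 selection achieves below 4.

4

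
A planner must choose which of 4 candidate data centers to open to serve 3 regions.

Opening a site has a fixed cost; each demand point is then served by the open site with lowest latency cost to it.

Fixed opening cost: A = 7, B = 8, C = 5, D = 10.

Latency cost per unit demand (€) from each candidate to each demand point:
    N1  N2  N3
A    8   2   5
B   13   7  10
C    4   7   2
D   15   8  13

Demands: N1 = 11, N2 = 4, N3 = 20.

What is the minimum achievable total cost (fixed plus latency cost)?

Open {A, C}: assign each demand point to its cheapest open site.
  N1→C 11×4=44, N2→A 4×2=8, N3→C 20×2=40
  latency cost 92, fixed 12 → total 104.
Compare {A, B, C}: latency cost 92 + fixed 20 = 112.
Compare {A, C, D}: latency cost 92 + fixed 22 = 114.
Compare {C}: latency cost 112 + fixed 5 = 117.
All other subsets cost ≥ 112. Minimum total cost: 104.

104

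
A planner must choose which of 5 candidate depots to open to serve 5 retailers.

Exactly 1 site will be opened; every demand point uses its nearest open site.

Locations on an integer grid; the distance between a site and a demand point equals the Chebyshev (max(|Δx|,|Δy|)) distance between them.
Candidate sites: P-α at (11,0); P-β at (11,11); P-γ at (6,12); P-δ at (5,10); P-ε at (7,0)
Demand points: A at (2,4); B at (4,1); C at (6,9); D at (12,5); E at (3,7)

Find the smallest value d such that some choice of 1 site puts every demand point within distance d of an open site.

9

Open {P-α}.
  Farthest demand point is A at distance 9 (to P-α); all others are ≤ 9.
With {P-δ} the worst case is 9.
With {P-ε} the worst case is 9.
No size-1 selection achieves below 9.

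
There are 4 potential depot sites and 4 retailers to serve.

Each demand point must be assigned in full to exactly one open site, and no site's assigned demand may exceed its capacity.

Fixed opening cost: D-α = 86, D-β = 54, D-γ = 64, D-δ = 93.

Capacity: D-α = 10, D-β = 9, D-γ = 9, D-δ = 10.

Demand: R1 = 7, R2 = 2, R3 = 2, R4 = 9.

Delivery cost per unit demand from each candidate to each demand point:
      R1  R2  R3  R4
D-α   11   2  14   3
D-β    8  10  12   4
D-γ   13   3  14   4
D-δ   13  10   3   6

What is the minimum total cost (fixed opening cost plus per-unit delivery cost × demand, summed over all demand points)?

317

Open {D-α, D-β, D-γ}; cheapest assignment that respects the capacities:
  D-α (cap 10, load 9): R4 — cost 9×3 = 27
  D-β (cap 9, load 9): R1, R3 — cost 7×8 + 2×12 = 80
  D-γ (cap 9, load 2): R2 — cost 2×3 = 6
  Shipping 113, fixed 204 → total 317.
  Any other capacity-feasible assignment to {D-α, D-β, D-γ} ships for at least 113.
Compare {D-β, D-γ, D-δ}: its best feasible assignment gives total 329.
Compare {D-α, D-β, D-δ}: its best feasible assignment gives total 342.
Every other set of open sites that can feasibly serve all demand totals ≥ 329 even under its best assignment. Minimum: 317.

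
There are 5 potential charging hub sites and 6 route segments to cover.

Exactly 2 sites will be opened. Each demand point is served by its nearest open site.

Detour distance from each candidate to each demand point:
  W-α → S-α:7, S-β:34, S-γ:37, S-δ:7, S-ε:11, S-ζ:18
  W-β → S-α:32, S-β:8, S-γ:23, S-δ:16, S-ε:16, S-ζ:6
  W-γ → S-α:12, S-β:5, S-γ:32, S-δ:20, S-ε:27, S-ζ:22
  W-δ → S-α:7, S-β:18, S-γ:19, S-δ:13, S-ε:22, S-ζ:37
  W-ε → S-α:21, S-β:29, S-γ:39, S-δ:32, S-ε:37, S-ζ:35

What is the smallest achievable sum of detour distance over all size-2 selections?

Open {W-α, W-β}.
  S-α→W-α 7, S-β→W-β 8, S-γ→W-β 23, S-δ→W-α 7, S-ε→W-α 11, S-ζ→W-β 6  ⇒ total 62.
Compare {W-β, W-δ}: total 69.
Compare {W-β, W-γ}: total 78.
No size-2 selection does better; minimum is 62.

62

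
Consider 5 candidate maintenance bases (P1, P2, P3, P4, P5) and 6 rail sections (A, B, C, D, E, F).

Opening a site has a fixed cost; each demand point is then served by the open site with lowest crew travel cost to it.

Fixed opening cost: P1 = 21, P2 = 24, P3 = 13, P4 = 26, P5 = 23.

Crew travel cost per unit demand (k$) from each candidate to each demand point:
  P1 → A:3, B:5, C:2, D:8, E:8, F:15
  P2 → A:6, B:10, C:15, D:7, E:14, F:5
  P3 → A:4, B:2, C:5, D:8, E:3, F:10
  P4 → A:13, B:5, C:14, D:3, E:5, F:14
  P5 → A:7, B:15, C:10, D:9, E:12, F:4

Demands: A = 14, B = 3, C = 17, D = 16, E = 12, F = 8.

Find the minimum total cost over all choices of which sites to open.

281

Open {P1, P3, P4, P5}: assign each demand point to its cheapest open site.
  A→P1 14×3=42, B→P3 3×2=6, C→P1 17×2=34, D→P4 16×3=48, E→P3 12×3=36, F→P5 8×4=32
  crew travel cost 198, fixed 83 → total 281.
Compare {P1, P2, P3, P4}: crew travel cost 206 + fixed 84 = 290.
Compare {P1, P4, P5}: crew travel cost 231 + fixed 70 = 301.
Compare {P1, P2, P3, P4, P5}: crew travel cost 198 + fixed 107 = 305.
All other subsets cost ≥ 290. Minimum total cost: 281.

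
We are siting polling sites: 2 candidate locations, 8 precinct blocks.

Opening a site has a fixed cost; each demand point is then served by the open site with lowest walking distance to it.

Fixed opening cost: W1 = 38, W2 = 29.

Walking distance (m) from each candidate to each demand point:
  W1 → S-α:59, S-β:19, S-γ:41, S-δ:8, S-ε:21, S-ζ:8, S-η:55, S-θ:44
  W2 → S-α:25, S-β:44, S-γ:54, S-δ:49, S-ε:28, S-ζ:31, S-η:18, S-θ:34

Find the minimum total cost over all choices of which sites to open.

241

Open {W1, W2}: assign each demand point to its cheapest open site.
  S-α→W2 25, S-β→W1 19, S-γ→W1 41, S-δ→W1 8, S-ε→W1 21, S-ζ→W1 8, S-η→W2 18, S-θ→W2 34
  walking distance 174, fixed 67 → total 241.
Compare {W1}: walking distance 255 + fixed 38 = 293.
Compare {W2}: walking distance 283 + fixed 29 = 312.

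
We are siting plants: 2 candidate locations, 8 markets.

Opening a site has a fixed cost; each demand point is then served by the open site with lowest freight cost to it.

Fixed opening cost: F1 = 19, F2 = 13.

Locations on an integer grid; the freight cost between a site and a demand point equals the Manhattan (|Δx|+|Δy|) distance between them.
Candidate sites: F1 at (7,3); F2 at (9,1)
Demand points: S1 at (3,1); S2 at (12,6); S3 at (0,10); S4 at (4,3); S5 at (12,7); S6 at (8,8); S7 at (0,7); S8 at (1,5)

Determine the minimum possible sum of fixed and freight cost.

Open {F1}: assign each demand point to its cheapest open site.
  S1→F1 6, S2→F1 8, S3→F1 14, S4→F1 3, S5→F1 9, S6→F1 6, S7→F1 11, S8→F1 8
  freight cost 65, fixed 19 → total 84.
Compare {F2}: freight cost 83 + fixed 13 = 96.
Compare {F1, F2}: freight cost 65 + fixed 32 = 97.

84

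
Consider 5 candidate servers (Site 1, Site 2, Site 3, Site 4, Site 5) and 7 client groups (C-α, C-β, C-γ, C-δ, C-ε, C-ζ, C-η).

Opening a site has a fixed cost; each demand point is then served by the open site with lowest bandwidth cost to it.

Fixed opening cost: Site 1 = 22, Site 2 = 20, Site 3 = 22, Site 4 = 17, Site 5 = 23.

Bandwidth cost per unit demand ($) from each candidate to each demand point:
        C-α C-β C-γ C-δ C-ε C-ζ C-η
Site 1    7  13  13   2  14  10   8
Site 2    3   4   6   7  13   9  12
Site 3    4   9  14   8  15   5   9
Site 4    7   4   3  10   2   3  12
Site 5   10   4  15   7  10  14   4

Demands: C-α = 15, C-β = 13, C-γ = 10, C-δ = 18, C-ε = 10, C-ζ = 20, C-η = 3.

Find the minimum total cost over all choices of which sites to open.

Open {Site 1, Site 2, Site 4}: assign each demand point to its cheapest open site.
  C-α→Site 2 15×3=45, C-β→Site 2 13×4=52, C-γ→Site 4 10×3=30, C-δ→Site 1 18×2=36, C-ε→Site 4 10×2=20, C-ζ→Site 4 20×3=60, C-η→Site 1 3×8=24
  bandwidth cost 267, fixed 59 → total 326.
Compare {Site 1, Site 2, Site 4, Site 5}: bandwidth cost 255 + fixed 82 = 337.
Compare {Site 1, Site 3, Site 4}: bandwidth cost 282 + fixed 61 = 343.
Compare {Site 1, Site 2, Site 3, Site 4}: bandwidth cost 267 + fixed 81 = 348.
All other subsets cost ≥ 337. Minimum total cost: 326.

326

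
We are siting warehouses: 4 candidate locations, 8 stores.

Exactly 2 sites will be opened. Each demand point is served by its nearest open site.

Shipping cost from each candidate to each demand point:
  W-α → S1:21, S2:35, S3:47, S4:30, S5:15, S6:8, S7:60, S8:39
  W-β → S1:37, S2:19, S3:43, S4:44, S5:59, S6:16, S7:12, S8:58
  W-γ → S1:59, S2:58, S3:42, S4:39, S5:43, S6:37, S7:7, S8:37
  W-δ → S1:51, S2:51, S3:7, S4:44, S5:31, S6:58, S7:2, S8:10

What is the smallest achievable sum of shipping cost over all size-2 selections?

128

Open {W-α, W-δ}.
  S1→W-α 21, S2→W-α 35, S3→W-δ 7, S4→W-α 30, S5→W-α 15, S6→W-α 8, S7→W-δ 2, S8→W-δ 10  ⇒ total 128.
Compare {W-β, W-δ}: total 166.
Compare {W-α, W-β}: total 187.
No size-2 selection does better; minimum is 128.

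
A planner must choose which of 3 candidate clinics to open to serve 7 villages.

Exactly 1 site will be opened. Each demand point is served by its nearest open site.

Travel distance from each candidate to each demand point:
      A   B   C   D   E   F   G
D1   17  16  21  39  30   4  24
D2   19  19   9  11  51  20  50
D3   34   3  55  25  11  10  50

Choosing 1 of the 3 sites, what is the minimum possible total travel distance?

151

Open {D1}.
  A→D1 17, B→D1 16, C→D1 21, D→D1 39, E→D1 30, F→D1 4, G→D1 24  ⇒ total 151.
Compare {D2}: total 179.
Compare {D3}: total 188.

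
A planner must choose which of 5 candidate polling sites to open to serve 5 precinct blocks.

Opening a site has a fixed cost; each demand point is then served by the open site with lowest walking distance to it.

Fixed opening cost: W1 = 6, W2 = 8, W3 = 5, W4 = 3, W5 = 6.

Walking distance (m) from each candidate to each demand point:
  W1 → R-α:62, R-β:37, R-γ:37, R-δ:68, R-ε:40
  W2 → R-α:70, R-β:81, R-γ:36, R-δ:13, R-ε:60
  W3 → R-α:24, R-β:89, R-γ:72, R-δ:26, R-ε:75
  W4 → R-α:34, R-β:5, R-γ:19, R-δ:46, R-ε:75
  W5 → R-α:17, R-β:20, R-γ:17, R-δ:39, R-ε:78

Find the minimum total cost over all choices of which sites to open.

115

Open {W1, W2, W4, W5}: assign each demand point to its cheapest open site.
  R-α→W5 17, R-β→W4 5, R-γ→W5 17, R-δ→W2 13, R-ε→W1 40
  walking distance 92, fixed 23 → total 115.
Compare {W1, W2, W3, W4, W5}: walking distance 92 + fixed 28 = 120.
Compare {W1, W2, W3, W4}: walking distance 101 + fixed 22 = 123.
Compare {W1, W3, W4, W5}: walking distance 105 + fixed 20 = 125.
All other subsets cost ≥ 120. Minimum total cost: 115.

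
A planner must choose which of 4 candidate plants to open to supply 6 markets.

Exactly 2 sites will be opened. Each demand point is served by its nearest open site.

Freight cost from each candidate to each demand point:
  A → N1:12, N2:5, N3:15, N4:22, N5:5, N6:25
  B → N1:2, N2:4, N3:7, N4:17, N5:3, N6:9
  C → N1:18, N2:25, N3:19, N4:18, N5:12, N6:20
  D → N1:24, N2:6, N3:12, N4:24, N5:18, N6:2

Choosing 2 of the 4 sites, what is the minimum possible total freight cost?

Open {B, D}.
  N1→B 2, N2→B 4, N3→B 7, N4→B 17, N5→B 3, N6→D 2  ⇒ total 35.
Compare {A, B}: total 42.
Compare {B, C}: total 42.
No size-2 selection does better; minimum is 35.

35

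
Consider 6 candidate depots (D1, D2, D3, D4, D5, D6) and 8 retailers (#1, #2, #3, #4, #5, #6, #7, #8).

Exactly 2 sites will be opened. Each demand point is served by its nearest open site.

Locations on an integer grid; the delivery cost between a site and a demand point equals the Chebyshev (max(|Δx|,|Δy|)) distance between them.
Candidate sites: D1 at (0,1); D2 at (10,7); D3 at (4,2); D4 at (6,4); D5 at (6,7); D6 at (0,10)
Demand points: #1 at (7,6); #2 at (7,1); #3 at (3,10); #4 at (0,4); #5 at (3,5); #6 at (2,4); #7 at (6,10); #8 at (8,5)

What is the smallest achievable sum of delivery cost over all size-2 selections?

21

Open {D3, D5}.
  #1→D5 1, #2→D3 3, #3→D5 3, #4→D3 4, #5→D3 3, #6→D3 2, #7→D5 3, #8→D5 2  ⇒ total 21.
Compare {D1, D5}: total 24.
Compare {D4, D5}: total 25.
No size-2 selection does better; minimum is 21.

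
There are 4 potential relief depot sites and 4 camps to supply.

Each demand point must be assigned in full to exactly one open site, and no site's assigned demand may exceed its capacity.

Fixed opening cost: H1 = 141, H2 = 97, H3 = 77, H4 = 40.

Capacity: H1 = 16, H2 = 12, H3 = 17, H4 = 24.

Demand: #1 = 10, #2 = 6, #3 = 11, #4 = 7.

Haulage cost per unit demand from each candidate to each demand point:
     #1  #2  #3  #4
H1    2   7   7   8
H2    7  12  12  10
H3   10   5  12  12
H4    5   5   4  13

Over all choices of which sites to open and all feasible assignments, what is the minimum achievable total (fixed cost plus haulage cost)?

Open {H3, H4}; cheapest assignment that respects the capacities:
  H3 (cap 17, load 13): #2, #4 — cost 6×5 + 7×12 = 114
  H4 (cap 24, load 21): #1, #3 — cost 10×5 + 11×4 = 94
  Shipping 208, fixed 117 → total 325.
  Any other capacity-feasible assignment to {H3, H4} ships for at least 208.
Compare {H1, H4}: its best feasible assignment gives total 366.
Compare {H2, H4}: its best feasible assignment gives total 372.
Every other set of open sites that can feasibly serve all demand totals ≥ 366 even under its best assignment. Minimum: 325.

325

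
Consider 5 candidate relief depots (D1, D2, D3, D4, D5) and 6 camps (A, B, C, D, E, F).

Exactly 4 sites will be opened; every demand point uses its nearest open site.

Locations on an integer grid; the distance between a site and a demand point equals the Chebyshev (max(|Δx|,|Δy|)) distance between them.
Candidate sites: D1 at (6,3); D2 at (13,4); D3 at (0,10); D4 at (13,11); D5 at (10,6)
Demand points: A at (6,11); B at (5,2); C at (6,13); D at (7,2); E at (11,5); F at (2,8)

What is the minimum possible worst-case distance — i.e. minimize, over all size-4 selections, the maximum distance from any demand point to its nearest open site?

Open {D1, D2, D3, D4}.
  Farthest demand point is A at distance 6 (to D3); all others are ≤ 6.
With {D1, D2, D3, D5} the worst case is 6.
With {D1, D3, D4, D5} the worst case is 6.
No size-4 selection achieves below 6.

6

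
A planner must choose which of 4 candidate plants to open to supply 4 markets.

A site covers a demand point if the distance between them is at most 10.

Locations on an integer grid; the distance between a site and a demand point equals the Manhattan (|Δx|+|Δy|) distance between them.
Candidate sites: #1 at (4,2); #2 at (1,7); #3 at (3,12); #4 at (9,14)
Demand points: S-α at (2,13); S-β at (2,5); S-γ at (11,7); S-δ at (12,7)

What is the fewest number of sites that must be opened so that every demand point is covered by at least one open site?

Coverage sets (demand points within 10 of each site):
  #1: {S-β}
  #2: {S-α, S-β, S-γ}
  #3: {S-α, S-β}
  #4: {S-α, S-γ, S-δ}
No single site covers all 4 demand points.
But {#1, #4} covers everything, so the minimum is 2.

2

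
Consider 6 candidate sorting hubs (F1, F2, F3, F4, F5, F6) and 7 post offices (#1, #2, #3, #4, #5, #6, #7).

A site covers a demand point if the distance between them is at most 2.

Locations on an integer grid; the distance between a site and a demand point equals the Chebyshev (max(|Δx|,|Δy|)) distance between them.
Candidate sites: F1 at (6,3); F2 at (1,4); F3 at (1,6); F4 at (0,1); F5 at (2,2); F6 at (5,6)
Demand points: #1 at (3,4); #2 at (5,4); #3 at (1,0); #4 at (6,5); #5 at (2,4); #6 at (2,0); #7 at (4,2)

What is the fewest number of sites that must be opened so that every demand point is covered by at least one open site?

2

Coverage sets (demand points within 2 of each site):
  F1: {#2, #4, #7}
  F2: {#1, #5}
  F3: {#1, #5}
  F4: {#3, #6}
  F5: {#1, #3, #5, #6, #7}
  F6: {#1, #2, #4}
No single site covers all 7 demand points.
But {F1, F5} covers everything, so the minimum is 2.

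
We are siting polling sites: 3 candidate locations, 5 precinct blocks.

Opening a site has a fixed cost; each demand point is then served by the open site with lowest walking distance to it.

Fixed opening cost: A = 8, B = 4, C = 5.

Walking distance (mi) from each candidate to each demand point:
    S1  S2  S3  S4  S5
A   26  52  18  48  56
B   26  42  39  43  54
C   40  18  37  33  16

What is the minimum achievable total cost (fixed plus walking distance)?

Open {A, C}: assign each demand point to its cheapest open site.
  S1→A 26, S2→C 18, S3→A 18, S4→C 33, S5→C 16
  walking distance 111, fixed 13 → total 124.
Compare {A, B, C}: walking distance 111 + fixed 17 = 128.
Compare {B, C}: walking distance 130 + fixed 9 = 139.
Compare {C}: walking distance 144 + fixed 5 = 149.
All other subsets cost ≥ 128. Minimum total cost: 124.

124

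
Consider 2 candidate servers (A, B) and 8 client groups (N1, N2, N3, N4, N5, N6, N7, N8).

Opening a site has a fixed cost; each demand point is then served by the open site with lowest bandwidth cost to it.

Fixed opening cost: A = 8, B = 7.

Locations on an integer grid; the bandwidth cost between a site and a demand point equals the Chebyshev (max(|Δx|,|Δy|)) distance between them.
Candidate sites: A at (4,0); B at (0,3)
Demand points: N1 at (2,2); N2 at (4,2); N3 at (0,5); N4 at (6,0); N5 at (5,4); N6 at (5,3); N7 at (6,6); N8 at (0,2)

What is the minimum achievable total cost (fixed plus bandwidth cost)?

Open {A}: assign each demand point to its cheapest open site.
  N1→A 2, N2→A 2, N3→A 5, N4→A 2, N5→A 4, N6→A 3, N7→A 6, N8→A 4
  bandwidth cost 28, fixed 8 → total 36.
Compare {A, B}: bandwidth cost 22 + fixed 15 = 37.
Compare {B}: bandwidth cost 31 + fixed 7 = 38.

36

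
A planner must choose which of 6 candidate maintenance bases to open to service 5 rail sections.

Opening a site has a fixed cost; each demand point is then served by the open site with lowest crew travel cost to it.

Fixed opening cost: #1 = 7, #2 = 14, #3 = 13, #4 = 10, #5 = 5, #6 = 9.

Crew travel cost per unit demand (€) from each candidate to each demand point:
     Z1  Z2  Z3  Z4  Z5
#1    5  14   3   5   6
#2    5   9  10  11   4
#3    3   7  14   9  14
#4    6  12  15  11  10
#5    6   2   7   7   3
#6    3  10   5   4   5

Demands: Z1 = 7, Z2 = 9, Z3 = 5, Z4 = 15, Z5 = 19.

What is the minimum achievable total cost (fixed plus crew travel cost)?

Open {#1, #5, #6}: assign each demand point to its cheapest open site.
  Z1→#6 7×3=21, Z2→#5 9×2=18, Z3→#1 5×3=15, Z4→#6 15×4=60, Z5→#5 19×3=57
  crew travel cost 171, fixed 21 → total 192.
Compare {#5, #6}: crew travel cost 181 + fixed 14 = 195.
Compare {#1, #4, #5, #6}: crew travel cost 171 + fixed 31 = 202.
Compare {#4, #5, #6}: crew travel cost 181 + fixed 24 = 205.
All other subsets cost ≥ 195. Minimum total cost: 192.

192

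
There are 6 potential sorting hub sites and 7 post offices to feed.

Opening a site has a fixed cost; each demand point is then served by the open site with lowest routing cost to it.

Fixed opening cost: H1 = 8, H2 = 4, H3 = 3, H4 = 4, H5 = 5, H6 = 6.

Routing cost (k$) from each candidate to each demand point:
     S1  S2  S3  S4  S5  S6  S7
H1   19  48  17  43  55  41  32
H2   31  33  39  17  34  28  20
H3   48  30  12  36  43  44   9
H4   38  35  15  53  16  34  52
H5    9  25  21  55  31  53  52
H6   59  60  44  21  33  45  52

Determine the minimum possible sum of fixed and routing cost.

132

Open {H2, H3, H4, H5}: assign each demand point to its cheapest open site.
  S1→H5 9, S2→H5 25, S3→H3 12, S4→H2 17, S5→H4 16, S6→H2 28, S7→H3 9
  routing cost 116, fixed 16 → total 132.
Compare {H2, H3, H4, H5, H6}: routing cost 116 + fixed 22 = 138.
Compare {H1, H2, H3, H4, H5}: routing cost 116 + fixed 24 = 140.
Compare {H2, H3, H5}: routing cost 131 + fixed 12 = 143.
All other subsets cost ≥ 138. Minimum total cost: 132.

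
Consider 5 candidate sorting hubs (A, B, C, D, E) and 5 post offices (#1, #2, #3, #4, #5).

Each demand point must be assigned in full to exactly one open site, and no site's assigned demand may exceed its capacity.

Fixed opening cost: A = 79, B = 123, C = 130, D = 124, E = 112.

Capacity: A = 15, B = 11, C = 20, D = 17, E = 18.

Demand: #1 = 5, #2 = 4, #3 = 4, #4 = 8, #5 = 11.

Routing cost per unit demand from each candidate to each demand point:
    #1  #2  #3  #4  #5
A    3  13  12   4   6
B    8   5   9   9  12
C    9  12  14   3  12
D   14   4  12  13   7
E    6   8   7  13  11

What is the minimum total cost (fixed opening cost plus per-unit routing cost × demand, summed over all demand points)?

440

Open {A, C}; cheapest assignment that respects the capacities:
  A (cap 15, load 15): #3, #5 — cost 4×12 + 11×6 = 114
  C (cap 20, load 17): #1, #2, #4 — cost 5×9 + 4×12 + 8×3 = 117
  Shipping 231, fixed 209 → total 440.
  Any other capacity-feasible assignment to {A, C} ships for at least 231.
Compare {A, E}: its best feasible assignment gives total 471.
Compare {C, D}: its best feasible assignment gives total 472.
Every other set of open sites that can feasibly serve all demand totals ≥ 471 even under its best assignment. Minimum: 440.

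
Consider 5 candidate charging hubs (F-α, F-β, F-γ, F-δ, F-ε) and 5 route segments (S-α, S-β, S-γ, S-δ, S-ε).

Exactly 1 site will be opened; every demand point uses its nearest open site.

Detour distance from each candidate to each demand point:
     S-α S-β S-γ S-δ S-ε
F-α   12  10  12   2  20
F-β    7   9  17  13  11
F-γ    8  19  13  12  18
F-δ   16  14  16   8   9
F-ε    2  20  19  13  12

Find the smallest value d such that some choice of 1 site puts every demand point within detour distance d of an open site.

16

Open {F-δ}.
  Farthest demand point is S-α at detour distance 16 (to F-δ); all others are ≤ 16.
With {F-β} the worst case is 17.
With {F-γ} the worst case is 19.
No size-1 selection achieves below 16.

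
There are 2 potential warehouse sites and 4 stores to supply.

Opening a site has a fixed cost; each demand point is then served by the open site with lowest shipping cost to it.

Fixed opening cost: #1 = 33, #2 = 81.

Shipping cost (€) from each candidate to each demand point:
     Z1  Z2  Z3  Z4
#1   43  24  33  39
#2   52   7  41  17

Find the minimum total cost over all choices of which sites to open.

172

Open {#1}: assign each demand point to its cheapest open site.
  Z1→#1 43, Z2→#1 24, Z3→#1 33, Z4→#1 39
  shipping cost 139, fixed 33 → total 172.
Compare {#2}: shipping cost 117 + fixed 81 = 198.
Compare {#1, #2}: shipping cost 100 + fixed 114 = 214.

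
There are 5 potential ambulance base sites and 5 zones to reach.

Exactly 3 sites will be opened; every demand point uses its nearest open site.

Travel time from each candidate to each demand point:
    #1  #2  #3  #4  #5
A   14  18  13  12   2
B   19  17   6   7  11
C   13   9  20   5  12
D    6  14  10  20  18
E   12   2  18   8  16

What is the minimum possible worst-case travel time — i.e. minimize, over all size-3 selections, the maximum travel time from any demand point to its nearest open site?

10

Open {A, C, D}.
  Farthest demand point is #3 at travel time 10 (to D); all others are ≤ 10.
With {A, D, E} the worst case is 10.
With {B, C, D} the worst case is 11.
No size-3 selection achieves below 10.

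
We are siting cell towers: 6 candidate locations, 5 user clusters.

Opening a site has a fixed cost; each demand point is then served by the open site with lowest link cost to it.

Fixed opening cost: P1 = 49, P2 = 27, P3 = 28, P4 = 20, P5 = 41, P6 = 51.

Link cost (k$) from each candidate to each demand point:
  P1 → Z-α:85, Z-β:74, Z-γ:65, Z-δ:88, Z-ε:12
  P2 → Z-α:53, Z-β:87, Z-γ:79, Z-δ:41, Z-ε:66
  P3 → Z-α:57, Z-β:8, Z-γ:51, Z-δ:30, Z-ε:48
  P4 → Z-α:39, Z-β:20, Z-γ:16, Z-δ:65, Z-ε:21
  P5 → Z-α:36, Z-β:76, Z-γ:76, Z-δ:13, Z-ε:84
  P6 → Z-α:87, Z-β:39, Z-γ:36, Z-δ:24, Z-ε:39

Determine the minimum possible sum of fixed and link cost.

Open {P3, P4}: assign each demand point to its cheapest open site.
  Z-α→P4 39, Z-β→P3 8, Z-γ→P4 16, Z-δ→P3 30, Z-ε→P4 21
  link cost 114, fixed 48 → total 162.
Compare {P4, P5}: link cost 106 + fixed 61 = 167.
Compare {P4}: link cost 161 + fixed 20 = 181.
Compare {P3, P4, P5}: link cost 94 + fixed 89 = 183.
All other subsets cost ≥ 167. Minimum total cost: 162.

162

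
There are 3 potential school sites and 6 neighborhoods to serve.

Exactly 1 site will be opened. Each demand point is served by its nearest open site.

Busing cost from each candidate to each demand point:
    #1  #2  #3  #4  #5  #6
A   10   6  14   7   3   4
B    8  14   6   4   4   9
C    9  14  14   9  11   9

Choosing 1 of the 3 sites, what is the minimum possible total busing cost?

Open {A}.
  #1→A 10, #2→A 6, #3→A 14, #4→A 7, #5→A 3, #6→A 4  ⇒ total 44.
Compare {B}: total 45.
Compare {C}: total 66.

44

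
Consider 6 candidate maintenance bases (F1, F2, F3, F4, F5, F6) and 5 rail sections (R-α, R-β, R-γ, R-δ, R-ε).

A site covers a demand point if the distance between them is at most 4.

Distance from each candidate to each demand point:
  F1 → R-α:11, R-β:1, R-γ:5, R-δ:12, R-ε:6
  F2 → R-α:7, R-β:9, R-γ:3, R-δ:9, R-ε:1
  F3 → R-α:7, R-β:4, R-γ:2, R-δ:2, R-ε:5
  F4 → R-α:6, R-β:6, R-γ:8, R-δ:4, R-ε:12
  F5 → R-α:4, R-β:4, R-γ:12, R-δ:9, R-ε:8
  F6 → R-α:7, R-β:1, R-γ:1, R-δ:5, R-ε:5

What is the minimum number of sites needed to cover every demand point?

Coverage sets (demand points within 4 of each site):
  F1: {R-β}
  F2: {R-γ, R-ε}
  F3: {R-β, R-γ, R-δ}
  F4: {R-δ}
  F5: {R-α, R-β}
  F6: {R-β, R-γ}
No 2 sites suffice: every size-2 union leaves at least one demand point uncovered.
But {F2, F3, F5} covers everything, so the minimum is 3.

3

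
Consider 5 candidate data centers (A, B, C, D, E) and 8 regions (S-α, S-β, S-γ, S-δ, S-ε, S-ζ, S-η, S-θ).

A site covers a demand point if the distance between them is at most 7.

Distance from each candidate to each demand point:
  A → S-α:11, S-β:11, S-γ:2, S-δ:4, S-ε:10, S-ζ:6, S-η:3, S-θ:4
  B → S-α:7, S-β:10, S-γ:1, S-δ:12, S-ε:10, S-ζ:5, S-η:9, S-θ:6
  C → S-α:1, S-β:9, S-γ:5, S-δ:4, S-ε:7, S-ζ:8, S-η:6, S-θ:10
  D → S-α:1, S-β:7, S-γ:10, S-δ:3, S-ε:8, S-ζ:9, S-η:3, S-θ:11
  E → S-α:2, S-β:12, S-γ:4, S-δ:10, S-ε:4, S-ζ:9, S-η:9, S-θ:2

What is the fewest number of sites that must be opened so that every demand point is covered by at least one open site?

Coverage sets (demand points within 7 of each site):
  A: {S-γ, S-δ, S-ζ, S-η, S-θ}
  B: {S-α, S-γ, S-ζ, S-θ}
  C: {S-α, S-γ, S-δ, S-ε, S-η}
  D: {S-α, S-β, S-δ, S-η}
  E: {S-α, S-γ, S-ε, S-θ}
No 2 sites suffice: every size-2 union leaves at least one demand point uncovered.
But {A, C, D} covers everything, so the minimum is 3.

3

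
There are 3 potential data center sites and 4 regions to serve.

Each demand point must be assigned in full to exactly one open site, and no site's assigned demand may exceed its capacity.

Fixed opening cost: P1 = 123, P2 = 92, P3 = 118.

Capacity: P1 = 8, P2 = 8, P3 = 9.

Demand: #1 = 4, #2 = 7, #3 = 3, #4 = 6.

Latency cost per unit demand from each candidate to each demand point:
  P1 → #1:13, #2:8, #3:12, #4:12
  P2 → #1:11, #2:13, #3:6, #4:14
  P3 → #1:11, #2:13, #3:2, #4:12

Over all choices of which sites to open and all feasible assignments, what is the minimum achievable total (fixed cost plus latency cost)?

Open {P1, P2, P3}; cheapest assignment that respects the capacities:
  P1 (cap 8, load 7): #2 — cost 7×8 = 56
  P2 (cap 8, load 4): #1 — cost 4×11 = 44
  P3 (cap 9, load 9): #3, #4 — cost 3×2 + 6×12 = 78
  Shipping 178, fixed 333 → total 511.
  Any other capacity-feasible assignment to {P1, P2, P3} ships for at least 178.
Total demand is 20 and no other set of sites has combined capacity ≥ 20, so {P1, P2, P3} is the only feasible choice of open sites. Minimum: 511.

511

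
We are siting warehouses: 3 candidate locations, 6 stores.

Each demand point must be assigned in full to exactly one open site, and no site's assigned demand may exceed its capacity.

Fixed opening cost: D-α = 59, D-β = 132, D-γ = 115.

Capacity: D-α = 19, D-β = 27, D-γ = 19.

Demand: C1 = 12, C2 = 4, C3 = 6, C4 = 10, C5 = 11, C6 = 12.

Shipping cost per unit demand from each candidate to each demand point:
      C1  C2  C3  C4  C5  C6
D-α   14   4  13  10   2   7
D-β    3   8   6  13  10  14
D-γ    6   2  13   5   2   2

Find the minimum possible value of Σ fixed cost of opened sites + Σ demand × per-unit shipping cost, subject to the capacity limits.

604

Open {D-α, D-β, D-γ}; cheapest assignment that respects the capacities:
  D-α (cap 19, load 17): C3, C5 — cost 6×13 + 11×2 = 100
  D-β (cap 27, load 22): C1, C4 — cost 12×3 + 10×13 = 166
  D-γ (cap 19, load 16): C2, C6 — cost 4×2 + 12×2 = 32
  Shipping 298, fixed 306 → total 604.
  Any other capacity-feasible assignment to {D-α, D-β, D-γ} ships for at least 298.
Total demand is 55 and no other set of sites has combined capacity ≥ 55, so {D-α, D-β, D-γ} is the only feasible choice of open sites. Minimum: 604.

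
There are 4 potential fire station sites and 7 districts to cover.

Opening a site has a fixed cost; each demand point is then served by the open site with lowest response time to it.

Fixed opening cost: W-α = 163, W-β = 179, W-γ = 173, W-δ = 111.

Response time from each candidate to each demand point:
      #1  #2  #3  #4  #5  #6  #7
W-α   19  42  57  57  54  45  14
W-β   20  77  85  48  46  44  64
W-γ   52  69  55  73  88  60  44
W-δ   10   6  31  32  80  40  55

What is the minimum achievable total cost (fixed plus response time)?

365

Open {W-δ}: assign each demand point to its cheapest open site.
  #1→W-δ 10, #2→W-δ 6, #3→W-δ 31, #4→W-δ 32, #5→W-δ 80, #6→W-δ 40, #7→W-δ 55
  response time 254, fixed 111 → total 365.
Compare {W-α}: response time 288 + fixed 163 = 451.
Compare {W-α, W-δ}: response time 187 + fixed 274 = 461.
Compare {W-β, W-δ}: response time 220 + fixed 290 = 510.
All other subsets cost ≥ 451. Minimum total cost: 365.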